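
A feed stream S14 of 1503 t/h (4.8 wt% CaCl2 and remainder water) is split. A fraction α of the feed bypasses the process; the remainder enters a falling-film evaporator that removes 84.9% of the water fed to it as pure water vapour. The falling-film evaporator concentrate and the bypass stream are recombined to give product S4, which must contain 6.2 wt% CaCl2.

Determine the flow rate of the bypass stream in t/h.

1083 t/h

All 1503×0.048 = 72.144 t/h of CaCl2 reaches S4, so S4 = 72.144/0.062 = 1163.6 t/h and vapour = 339.39 t/h.
The evaporator receives (1−α)·1503 of feed at 0.952 water and removes 0.849 of that water:
0.849×0.952×(1−α)×1503 = 339.39
(1−α) = 339.39/1214.8 = 0.2794;  α = 0.7206.
Bypass flow = 0.7206×1503 = 1083.1 t/h.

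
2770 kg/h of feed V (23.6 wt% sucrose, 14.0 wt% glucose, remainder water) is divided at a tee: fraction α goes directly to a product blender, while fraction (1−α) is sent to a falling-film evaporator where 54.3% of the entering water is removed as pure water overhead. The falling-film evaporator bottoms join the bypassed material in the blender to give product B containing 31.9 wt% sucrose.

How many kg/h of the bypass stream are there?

All 2770×0.236 = 653.72 kg/h of sucrose reaches B, so B = 653.72/0.319 = 2049.3 kg/h and vapour = 720.72 kg/h.
The evaporator receives (1−α)·2770 of feed at 0.624 water and removes 0.543 of that water:
0.543×0.624×(1−α)×2770 = 720.72
(1−α) = 720.72/938.56 = 0.7679;  α = 0.2321.
Bypass flow = 0.2321×2770 = 642.93 kg/h.

642.9 kg/h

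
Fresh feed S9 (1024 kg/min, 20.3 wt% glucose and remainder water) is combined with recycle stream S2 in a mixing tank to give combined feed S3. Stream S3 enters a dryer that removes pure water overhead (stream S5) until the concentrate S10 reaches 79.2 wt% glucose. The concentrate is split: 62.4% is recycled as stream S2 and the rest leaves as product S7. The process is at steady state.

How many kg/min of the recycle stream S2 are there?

435.6 kg/min

Overall glucose balance (none leaves overhead): glucose in fresh feed = glucose in product, i.e. 1024×0.203 = (1−0.624)·S10·0.792.
S10 = 207.87/(0.792×0.376) = 698.04 kg/min.
Recycle S2 = 0.624×698.04 = 435.58 kg/min.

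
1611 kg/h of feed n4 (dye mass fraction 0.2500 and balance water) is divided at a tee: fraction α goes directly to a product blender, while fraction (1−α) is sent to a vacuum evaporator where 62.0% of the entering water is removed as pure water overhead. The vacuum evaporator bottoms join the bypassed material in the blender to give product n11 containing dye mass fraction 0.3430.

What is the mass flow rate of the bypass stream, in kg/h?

All 1611×0.250 = 402.75 kg/h of dye reaches n11, so n11 = 402.75/0.343 = 1174.2 kg/h and vapour = 436.8 kg/h.
The evaporator receives (1−α)·1611 of feed at 0.750 water and removes 0.620 of that water:
0.620×0.750×(1−α)×1611 = 436.8
(1−α) = 436.8/749.12 = 0.5831;  α = 0.4169.
Bypass flow = 0.4169×1611 = 671.64 kg/h.

671.6 kg/h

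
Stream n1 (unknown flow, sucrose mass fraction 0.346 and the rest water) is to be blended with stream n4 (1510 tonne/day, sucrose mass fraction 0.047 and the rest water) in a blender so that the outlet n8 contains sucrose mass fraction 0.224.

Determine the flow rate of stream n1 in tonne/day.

2191 tonne/day

Let n1 be the unknown flow. Total out = 1510 + n1.
sucrose balance: 70.97 + 0.346·n1 = 0.224·(1510 + n1)
(0.346 − 0.224)·n1 = 0.224×1510 − 70.97 = 267.27
n1 = 267.27 / 0.122 = 2190.7 tonne/day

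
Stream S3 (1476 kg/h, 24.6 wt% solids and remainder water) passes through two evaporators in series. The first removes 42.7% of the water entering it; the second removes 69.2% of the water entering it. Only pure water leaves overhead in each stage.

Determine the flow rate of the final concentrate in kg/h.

559.5 kg/h

water in feed = 1476×0.754 = 1112.9 kg/h.
After stage 1: water left = (1−0.427)×1112.9 = 637.69; stream total = 1000.8 kg/h.
After stage 2: water left = (1−0.692)×637.69 = 196.41; final concentrate = 559.51 kg/h.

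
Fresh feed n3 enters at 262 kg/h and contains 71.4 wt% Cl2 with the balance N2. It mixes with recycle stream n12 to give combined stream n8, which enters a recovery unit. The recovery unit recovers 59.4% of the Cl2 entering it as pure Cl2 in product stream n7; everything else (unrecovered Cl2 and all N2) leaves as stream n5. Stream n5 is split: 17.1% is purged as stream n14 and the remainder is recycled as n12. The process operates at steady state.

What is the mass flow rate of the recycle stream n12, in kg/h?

458.2 kg/h

N2 enters only via n3 and leaves only via the purge: 262×0.286 = 0.171×(N2 in n5), and the recovery unit passes all N2, so N2 in n8 = N2 in n5 = 438.2 kg/h.
Cl2 in n8: m_A = 262×0.714 + (1−0.171)·(1−0.594)·m_A, so m_A = 187.07/0.6634 = 281.97 kg/h.
n5 = (1−0.594)×281.97 + 438.2 = 552.68 kg/h.
Recycle n12 = (1−0.171)×552.68 = 458.17 kg/h.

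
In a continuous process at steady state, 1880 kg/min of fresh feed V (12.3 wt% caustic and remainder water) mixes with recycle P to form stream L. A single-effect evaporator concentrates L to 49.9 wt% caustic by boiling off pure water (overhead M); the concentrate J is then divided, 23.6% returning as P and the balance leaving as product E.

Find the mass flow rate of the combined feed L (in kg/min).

2023 kg/min

Overall caustic balance (none leaves overhead): caustic in fresh feed = caustic in product, i.e. 1880×0.123 = (1−0.236)·J·0.499.
J = 231.24/(0.499×0.764) = 606.55 kg/min.
Recycle P = 0.236×606.55 = 143.15 kg/min.
Combined feed L = 1880 + 143.15 = 2023.1 kg/min.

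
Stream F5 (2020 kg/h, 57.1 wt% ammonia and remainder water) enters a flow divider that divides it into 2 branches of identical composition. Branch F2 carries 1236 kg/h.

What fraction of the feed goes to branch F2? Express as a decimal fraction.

Fraction to F2 = 1236/2020 = 0.6119.

0.612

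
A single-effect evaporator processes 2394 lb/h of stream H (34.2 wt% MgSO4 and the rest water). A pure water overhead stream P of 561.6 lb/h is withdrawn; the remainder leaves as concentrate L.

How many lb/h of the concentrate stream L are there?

Concentrate = 2394 − 561.6 = 1832.4 lb/h.

1832 lb/h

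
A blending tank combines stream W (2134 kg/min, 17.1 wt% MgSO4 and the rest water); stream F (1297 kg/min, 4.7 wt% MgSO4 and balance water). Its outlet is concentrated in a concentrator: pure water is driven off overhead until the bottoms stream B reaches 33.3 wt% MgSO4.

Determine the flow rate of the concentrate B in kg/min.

1279 kg/min

MgSO4 entering = 2134×0.171 + 1297×0.047 = 425.87 kg/min.
All MgSO4 reports to B, so B = 425.87/0.333 = 1278.9 kg/min.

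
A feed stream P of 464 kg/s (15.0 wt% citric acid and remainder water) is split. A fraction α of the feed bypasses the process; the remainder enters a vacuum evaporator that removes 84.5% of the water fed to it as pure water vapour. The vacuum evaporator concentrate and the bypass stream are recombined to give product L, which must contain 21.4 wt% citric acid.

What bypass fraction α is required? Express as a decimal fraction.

All 464×0.150 = 69.6 kg/s of citric acid reaches L, so L = 69.6/0.214 = 325.23 kg/s and vapour = 138.77 kg/s.
The evaporator receives (1−α)·464 of feed at 0.850 water and removes 0.845 of that water:
0.845×0.850×(1−α)×464 = 138.77
(1−α) = 138.77/333.27 = 0.4164;  α = 0.5836.

0.584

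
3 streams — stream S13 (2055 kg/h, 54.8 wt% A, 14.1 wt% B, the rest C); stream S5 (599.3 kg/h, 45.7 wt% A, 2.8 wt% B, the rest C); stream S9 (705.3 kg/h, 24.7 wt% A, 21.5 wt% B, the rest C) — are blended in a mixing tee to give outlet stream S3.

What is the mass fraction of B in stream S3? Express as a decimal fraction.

Total flow out = 2055 + 599.3 + 705.3 = 3359.6 kg/h.
B in = 2055×0.141 + 599.3×0.028 + 705.3×0.215 = 458.17 kg/h.
B mass fraction in S3 = 458.17/3359.6 = 0.1364.

0.1364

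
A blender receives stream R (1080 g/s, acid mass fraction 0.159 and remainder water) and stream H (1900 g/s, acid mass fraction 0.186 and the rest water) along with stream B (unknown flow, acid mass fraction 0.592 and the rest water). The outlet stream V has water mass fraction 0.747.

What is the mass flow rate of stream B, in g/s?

Let B be the unknown flow. Total out = 2980 + B.
water balance: 2454.9 + 0.408·B = 0.747·(2980 + B)
(0.408 − 0.747)·B = 0.747×2980 − 2454.9 = -228.82
B = -228.82 / -0.339 = 674.99 g/s

675 g/s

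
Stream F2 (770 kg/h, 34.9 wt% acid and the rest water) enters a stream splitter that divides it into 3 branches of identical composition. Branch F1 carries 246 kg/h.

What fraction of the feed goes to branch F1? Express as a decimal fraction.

0.319

Fraction to F1 = 246/770 = 0.3195.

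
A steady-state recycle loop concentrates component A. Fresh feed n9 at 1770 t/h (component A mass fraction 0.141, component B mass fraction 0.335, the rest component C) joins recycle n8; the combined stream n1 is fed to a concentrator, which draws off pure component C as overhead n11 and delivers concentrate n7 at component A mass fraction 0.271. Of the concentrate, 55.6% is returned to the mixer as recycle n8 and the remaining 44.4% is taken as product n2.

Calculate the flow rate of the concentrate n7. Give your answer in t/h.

Overall component A balance (none leaves overhead): component A in fresh feed = component A in product, i.e. 1770×0.141 = (1−0.556)·n7·0.271.
n7 = 249.57/(0.271×0.444) = 2074.1 t/h.

2074 t/h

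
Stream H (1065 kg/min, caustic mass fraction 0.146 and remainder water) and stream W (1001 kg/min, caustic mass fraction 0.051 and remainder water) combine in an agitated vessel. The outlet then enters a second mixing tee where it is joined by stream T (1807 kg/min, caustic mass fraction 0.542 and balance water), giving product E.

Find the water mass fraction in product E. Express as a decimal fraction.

0.694

Overall, product flow = 3873 kg/min.
water in = 1065×0.854 + 1001×0.949 + 1807×0.458 = 2687.1 kg/min.
water fraction in E = 0.694.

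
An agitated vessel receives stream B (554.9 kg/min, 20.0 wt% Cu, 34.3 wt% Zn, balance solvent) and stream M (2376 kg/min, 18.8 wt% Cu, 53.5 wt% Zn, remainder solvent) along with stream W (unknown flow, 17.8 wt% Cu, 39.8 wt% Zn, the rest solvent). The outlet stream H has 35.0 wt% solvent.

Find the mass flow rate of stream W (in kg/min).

1542 kg/min

Let W be the unknown flow. Total out = 2930.9 + W.
solvent balance: 911.74 + 0.424·W = 0.350·(2930.9 + W)
(0.424 − 0.350)·W = 0.350×2930.9 − 911.74 = 114.07
W = 114.07 / 0.074 = 1541.5 kg/min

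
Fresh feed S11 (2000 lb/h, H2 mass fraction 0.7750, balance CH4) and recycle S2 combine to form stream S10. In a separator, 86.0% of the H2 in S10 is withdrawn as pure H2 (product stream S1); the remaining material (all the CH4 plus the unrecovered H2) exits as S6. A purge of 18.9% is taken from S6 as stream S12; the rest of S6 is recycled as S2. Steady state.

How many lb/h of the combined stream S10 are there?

CH4 enters only via S11 and leaves only via the purge: 2000×0.225 = 0.189×(CH4 in S6), and the separator passes all CH4, so CH4 in S10 = CH4 in S6 = 2381 lb/h.
H2 in S10: m_A = 2000×0.775 + (1−0.189)·(1−0.860)·m_A, so m_A = 1550/0.8865 = 1748.5 lb/h.
S10 = 1748.5 + 2381 = 4129.5 lb/h.

4129 lb/h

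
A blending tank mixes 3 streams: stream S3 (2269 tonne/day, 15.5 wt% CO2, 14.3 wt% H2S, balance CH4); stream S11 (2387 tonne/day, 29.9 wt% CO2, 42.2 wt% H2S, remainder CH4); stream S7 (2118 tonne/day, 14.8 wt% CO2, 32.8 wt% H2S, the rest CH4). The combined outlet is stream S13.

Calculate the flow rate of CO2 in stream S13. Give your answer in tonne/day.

CO2 out = CO2 in = 2269×0.155 + 2387×0.299 + 2118×0.148 = 1378.9 tonne/day.

1379 tonne/day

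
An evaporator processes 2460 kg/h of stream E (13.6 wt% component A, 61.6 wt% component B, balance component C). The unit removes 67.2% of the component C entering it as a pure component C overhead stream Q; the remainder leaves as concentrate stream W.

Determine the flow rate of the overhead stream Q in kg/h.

component C entering = 2460×0.248 = 610.08 kg/h; overhead removed = 0.672×610.08 = 409.97 kg/h.

410 kg/h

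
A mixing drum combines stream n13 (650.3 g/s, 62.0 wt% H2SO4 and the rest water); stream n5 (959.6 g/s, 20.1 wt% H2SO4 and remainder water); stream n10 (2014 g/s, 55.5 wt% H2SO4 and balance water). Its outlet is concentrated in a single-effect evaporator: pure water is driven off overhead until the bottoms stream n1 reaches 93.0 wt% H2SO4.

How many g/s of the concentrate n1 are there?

H2SO4 entering = 650.3×0.620 + 959.6×0.201 + 2014×0.555 = 1713.8 g/s.
All H2SO4 reports to n1, so n1 = 1713.8/0.930 = 1842.8 g/s.

1843 g/s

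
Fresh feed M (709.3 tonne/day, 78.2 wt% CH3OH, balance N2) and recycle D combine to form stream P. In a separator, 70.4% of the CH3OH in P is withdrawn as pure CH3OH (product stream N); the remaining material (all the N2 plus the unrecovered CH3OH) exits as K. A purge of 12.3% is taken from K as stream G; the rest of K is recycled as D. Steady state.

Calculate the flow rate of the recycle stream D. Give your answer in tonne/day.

1297 tonne/day

N2 enters only via M and leaves only via the purge: 709.3×0.218 = 0.123×(N2 in K), and the separator passes all N2, so N2 in P = N2 in K = 1257.1 tonne/day.
CH3OH in P: m_A = 709.3×0.782 + (1−0.123)·(1−0.704)·m_A, so m_A = 554.67/0.7404 = 749.14 tonne/day.
K = (1−0.704)×749.14 + 1257.1 = 1478.9 tonne/day.
Recycle D = (1−0.123)×1478.9 = 1297 tonne/day.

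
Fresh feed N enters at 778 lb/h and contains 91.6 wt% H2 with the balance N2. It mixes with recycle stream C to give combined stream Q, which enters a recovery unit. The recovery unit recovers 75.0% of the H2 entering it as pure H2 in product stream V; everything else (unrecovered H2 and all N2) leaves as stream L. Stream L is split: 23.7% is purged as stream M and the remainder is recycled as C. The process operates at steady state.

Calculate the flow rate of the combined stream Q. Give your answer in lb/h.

N2 enters only via N and leaves only via the purge: 778×0.084 = 0.237×(N2 in L), and the recovery unit passes all N2, so N2 in Q = N2 in L = 275.75 lb/h.
H2 in Q: m_A = 778×0.916 + (1−0.237)·(1−0.750)·m_A, so m_A = 712.65/0.8093 = 880.63 lb/h.
Q = 880.63 + 275.75 = 1156.4 lb/h.

1156 lb/h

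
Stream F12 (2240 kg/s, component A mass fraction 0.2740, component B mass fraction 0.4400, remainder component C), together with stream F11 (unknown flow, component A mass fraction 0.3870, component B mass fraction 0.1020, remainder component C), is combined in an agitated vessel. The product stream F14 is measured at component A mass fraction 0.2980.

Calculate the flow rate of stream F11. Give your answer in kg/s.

Let F11 be the unknown flow. Total out = 2240 + F11.
component A balance: 613.76 + 0.387·F11 = 0.298·(2240 + F11)
(0.387 − 0.298)·F11 = 0.298×2240 − 613.76 = 53.76
F11 = 53.76 / 0.089 = 604.04 kg/s

604 kg/s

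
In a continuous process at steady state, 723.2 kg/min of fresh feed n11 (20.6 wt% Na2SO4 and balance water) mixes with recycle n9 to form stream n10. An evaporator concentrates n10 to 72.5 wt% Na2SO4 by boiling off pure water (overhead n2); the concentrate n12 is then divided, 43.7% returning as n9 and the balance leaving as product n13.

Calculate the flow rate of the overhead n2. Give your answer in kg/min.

517.7 kg/min

Overall Na2SO4 balance (none leaves overhead): Na2SO4 in fresh feed = Na2SO4 in product, i.e. 723.2×0.206 = (1−0.437)·n12·0.725.
n12 = 148.98/(0.725×0.563) = 364.99 kg/min.
Recycle n9 = 0.437×364.99 = 159.5 kg/min.
Combined feed n10 = 723.2 + 159.5 = 882.7 kg/min.
Overhead n2 = n10 − n12 = 882.7 − 364.99 = 517.71 kg/min.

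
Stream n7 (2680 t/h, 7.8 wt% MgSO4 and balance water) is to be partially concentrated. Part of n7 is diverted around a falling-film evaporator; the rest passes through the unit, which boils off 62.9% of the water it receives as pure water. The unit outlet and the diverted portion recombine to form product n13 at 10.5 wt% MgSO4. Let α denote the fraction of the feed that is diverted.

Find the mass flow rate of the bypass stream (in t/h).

All 2680×0.078 = 209.04 t/h of MgSO4 reaches n13, so n13 = 209.04/0.105 = 1990.9 t/h and vapour = 689.14 t/h.
The evaporator receives (1−α)·2680 of feed at 0.922 water and removes 0.629 of that water:
0.629×0.922×(1−α)×2680 = 689.14
(1−α) = 689.14/1554.2 = 0.4434;  α = 0.5566.
Bypass flow = 0.5566×2680 = 1491.7 t/h.

1492 t/h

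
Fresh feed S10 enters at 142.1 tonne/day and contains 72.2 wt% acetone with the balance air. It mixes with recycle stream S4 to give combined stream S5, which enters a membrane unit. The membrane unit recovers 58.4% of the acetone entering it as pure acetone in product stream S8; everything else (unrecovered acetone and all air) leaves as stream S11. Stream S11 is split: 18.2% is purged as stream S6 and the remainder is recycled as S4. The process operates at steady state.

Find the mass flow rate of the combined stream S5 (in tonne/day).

air enters only via S10 and leaves only via the purge: 142.1×0.278 = 0.182×(air in S11), and the membrane unit passes all air, so air in S5 = air in S11 = 217.05 tonne/day.
acetone in S5: m_A = 142.1×0.722 + (1−0.182)·(1−0.584)·m_A, so m_A = 102.6/0.6597 = 155.52 tonne/day.
S5 = 155.52 + 217.05 = 372.57 tonne/day.

372.6 tonne/day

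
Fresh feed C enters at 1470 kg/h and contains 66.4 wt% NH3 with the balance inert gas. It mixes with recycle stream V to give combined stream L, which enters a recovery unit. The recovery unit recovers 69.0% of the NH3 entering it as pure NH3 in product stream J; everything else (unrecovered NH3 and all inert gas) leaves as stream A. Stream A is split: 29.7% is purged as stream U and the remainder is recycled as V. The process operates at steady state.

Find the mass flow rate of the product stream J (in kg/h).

NH3 in L: m_A = 1470×0.664 + (1−0.297)·(1−0.690)·m_A, so m_A = 976.08/0.7821 = 1248.1 kg/h.
Product J = 0.690×1248.1 = 861.17 kg/h.

861.2 kg/h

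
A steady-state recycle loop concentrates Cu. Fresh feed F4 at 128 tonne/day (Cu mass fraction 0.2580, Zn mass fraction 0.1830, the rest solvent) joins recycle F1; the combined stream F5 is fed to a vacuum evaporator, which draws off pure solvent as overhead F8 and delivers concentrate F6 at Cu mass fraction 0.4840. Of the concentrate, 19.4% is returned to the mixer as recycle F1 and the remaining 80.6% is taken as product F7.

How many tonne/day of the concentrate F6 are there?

Overall Cu balance (none leaves overhead): Cu in fresh feed = Cu in product, i.e. 128×0.258 = (1−0.194)·F6·0.484.
F6 = 33.024/(0.484×0.806) = 84.654 tonne/day.

84.65 tonne/day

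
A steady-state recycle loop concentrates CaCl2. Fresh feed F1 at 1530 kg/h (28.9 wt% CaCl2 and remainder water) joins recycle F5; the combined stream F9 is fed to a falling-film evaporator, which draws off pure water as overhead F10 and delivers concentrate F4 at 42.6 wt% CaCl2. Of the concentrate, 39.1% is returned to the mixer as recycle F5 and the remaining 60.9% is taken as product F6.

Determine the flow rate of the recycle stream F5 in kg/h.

666.4 kg/h

Overall CaCl2 balance (none leaves overhead): CaCl2 in fresh feed = CaCl2 in product, i.e. 1530×0.289 = (1−0.391)·F4·0.426.
F4 = 442.17/(0.426×0.609) = 1704.4 kg/h.
Recycle F5 = 0.391×1704.4 = 666.41 kg/h.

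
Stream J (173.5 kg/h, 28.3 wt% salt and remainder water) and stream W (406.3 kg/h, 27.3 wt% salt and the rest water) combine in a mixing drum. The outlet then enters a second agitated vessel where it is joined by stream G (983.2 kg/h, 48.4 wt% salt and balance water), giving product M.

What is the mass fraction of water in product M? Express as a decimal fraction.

Overall, product flow = 1563 kg/h.
water in = 173.5×0.717 + 406.3×0.727 + 983.2×0.516 = 927.11 kg/h.
water fraction in M = 0.593.

0.593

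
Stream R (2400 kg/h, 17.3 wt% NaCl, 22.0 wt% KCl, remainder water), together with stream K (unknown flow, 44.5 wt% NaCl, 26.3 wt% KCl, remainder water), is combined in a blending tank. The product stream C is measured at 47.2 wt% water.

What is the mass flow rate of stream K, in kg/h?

Let K be the unknown flow. Total out = 2400 + K.
water balance: 1456.8 + 0.292·K = 0.472·(2400 + K)
(0.292 − 0.472)·K = 0.472×2400 − 1456.8 = -324
K = -324 / -0.180 = 1800 kg/h

1800 kg/h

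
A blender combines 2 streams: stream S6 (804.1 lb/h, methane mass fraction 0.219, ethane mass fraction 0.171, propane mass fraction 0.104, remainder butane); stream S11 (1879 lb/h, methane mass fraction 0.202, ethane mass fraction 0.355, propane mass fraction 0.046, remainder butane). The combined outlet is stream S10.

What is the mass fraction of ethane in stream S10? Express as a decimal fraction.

Total flow out = 804.1 + 1879 = 2683.1 lb/h.
ethane in = 804.1×0.171 + 1879×0.355 = 804.55 lb/h.
ethane mass fraction in S10 = 804.55/2683.1 = 0.300.

0.300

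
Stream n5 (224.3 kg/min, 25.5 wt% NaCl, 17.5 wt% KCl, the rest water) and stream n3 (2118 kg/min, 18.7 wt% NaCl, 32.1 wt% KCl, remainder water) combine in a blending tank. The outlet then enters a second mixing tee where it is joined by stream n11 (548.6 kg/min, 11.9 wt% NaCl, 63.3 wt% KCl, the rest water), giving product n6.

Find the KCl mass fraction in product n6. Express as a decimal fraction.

0.369

Overall, product flow = 2890.9 kg/min.
KCl in = 224.3×0.175 + 2118×0.321 + 548.6×0.633 = 1066.4 kg/min.
KCl fraction in n6 = 0.369.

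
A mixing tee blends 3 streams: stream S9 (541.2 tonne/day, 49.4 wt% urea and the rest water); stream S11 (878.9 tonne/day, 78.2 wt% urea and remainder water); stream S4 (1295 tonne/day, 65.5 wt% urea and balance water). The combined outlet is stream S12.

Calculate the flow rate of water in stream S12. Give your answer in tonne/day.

water out = water in = 541.2×0.506 + 878.9×0.218 + 1295×0.345 = 912.22 tonne/day.

912.2 tonne/day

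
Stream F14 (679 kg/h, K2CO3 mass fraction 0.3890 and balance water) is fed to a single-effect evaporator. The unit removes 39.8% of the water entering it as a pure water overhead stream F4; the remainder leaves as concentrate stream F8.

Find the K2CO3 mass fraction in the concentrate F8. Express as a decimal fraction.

K2CO3 is not removed: 679×0.389 = 264.13 kg/h of K2CO3 enters F8.
water entering = 679×0.611 = 414.87 kg/h; overhead removed = 0.398×414.87 = 165.12 kg/h.
Concentrate = 679 − 165.12 = 513.88 kg/h.
Mass fraction = 264.13/513.88 = 0.5140.

0.5140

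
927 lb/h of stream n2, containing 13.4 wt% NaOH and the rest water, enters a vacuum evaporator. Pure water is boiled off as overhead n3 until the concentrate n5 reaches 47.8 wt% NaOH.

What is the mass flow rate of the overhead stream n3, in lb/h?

667.1 lb/h

NaOH is conserved: 927×0.134 = 124.22 lb/h all reports to the concentrate.
Concentrate = 124.22/(target fraction) = 259.87 lb/h.
Overhead = 927 − 259.87 = 667.13 lb/h.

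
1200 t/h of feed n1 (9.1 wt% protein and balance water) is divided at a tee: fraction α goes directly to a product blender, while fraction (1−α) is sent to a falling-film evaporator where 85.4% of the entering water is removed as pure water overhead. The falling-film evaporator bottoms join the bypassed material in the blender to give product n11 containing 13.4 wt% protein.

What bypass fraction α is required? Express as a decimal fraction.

All 1200×0.091 = 109.2 t/h of protein reaches n11, so n11 = 109.2/0.134 = 814.93 t/h and vapour = 385.07 t/h.
The evaporator receives (1−α)·1200 of feed at 0.909 water and removes 0.854 of that water:
0.854×0.909×(1−α)×1200 = 385.07
(1−α) = 385.07/931.54 = 0.4134;  α = 0.5866.

0.587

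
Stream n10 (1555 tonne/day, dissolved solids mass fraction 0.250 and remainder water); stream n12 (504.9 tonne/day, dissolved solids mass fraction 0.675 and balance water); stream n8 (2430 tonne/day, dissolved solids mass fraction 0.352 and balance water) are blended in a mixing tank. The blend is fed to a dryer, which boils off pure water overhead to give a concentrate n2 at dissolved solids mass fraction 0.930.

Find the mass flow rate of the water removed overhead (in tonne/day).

2786 tonne/day

dissolved solids entering = 1555×0.250 + 504.9×0.675 + 2430×0.352 = 1584.9 tonne/day.
All dissolved solids reports to n2, so n2 = 1584.9/0.930 = 1704.2 tonne/day.
Total feed = 4489.9 tonne/day; overhead = 4489.9 − 1704.2 = 2785.7 tonne/day.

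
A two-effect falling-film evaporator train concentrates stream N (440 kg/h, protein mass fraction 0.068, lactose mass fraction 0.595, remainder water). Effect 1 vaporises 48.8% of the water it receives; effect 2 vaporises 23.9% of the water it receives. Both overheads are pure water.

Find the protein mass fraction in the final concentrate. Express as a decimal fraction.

water in feed = 440×0.337 = 148.28 kg/h.
After stage 1: water left = (1−0.488)×148.28 = 75.919; stream total = 367.64 kg/h.
After stage 2: water left = (1−0.239)×75.919 = 57.775; final concentrate = 349.49 kg/h.
protein fraction = 29.92/349.49 = 0.086.

0.086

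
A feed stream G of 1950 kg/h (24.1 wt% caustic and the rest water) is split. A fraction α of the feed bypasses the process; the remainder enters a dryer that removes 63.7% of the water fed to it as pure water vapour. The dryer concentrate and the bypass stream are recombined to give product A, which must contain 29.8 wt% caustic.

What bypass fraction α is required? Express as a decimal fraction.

All 1950×0.241 = 469.95 kg/h of caustic reaches A, so A = 469.95/0.298 = 1577 kg/h and vapour = 372.99 kg/h.
The evaporator receives (1−α)·1950 of feed at 0.759 water and removes 0.637 of that water:
0.637×0.759×(1−α)×1950 = 372.99
(1−α) = 372.99/942.79 = 0.3956;  α = 0.6044.

0.604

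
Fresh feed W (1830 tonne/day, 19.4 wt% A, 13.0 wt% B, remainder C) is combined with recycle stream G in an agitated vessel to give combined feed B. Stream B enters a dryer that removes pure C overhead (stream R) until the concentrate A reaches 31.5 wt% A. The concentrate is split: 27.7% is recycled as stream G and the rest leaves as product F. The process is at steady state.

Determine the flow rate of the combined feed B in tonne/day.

2262 tonne/day

Overall A balance (none leaves overhead): A in fresh feed = A in product, i.e. 1830×0.194 = (1−0.277)·A·0.315.
A = 355.02/(0.315×0.723) = 1558.8 tonne/day.
Recycle G = 0.277×1558.8 = 431.8 tonne/day.
Combined feed B = 1830 + 431.8 = 2261.8 tonne/day.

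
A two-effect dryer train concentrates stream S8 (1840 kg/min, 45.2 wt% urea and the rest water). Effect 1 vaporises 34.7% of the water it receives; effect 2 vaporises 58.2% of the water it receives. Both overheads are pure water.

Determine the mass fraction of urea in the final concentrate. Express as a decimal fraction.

0.7514

water in feed = 1840×0.548 = 1008.3 kg/min.
After stage 1: water left = (1−0.347)×1008.3 = 658.43; stream total = 1490.1 kg/min.
After stage 2: water left = (1−0.582)×658.43 = 275.22; final concentrate = 1106.9 kg/min.
urea fraction = 831.68/1106.9 = 0.7514.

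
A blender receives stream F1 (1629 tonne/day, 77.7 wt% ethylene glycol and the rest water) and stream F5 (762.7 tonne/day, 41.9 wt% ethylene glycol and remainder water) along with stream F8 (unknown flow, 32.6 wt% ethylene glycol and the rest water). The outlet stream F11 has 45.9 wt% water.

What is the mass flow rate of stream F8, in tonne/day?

Let F8 be the unknown flow. Total out = 2391.7 + F8.
water balance: 806.4 + 0.674·F8 = 0.459·(2391.7 + F8)
(0.674 − 0.459)·F8 = 0.459×2391.7 − 806.4 = 291.39
F8 = 291.39 / 0.215 = 1355.3 tonne/day

1355 tonne/day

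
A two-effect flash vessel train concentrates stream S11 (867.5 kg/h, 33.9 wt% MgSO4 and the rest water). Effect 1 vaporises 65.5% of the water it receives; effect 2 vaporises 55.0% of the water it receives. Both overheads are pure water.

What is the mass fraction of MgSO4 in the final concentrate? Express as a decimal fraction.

0.768

water in feed = 867.5×0.661 = 573.42 kg/h.
After stage 1: water left = (1−0.655)×573.42 = 197.83; stream total = 491.91 kg/h.
After stage 2: water left = (1−0.550)×197.83 = 89.023; final concentrate = 383.11 kg/h.
MgSO4 fraction = 294.08/383.11 = 0.768.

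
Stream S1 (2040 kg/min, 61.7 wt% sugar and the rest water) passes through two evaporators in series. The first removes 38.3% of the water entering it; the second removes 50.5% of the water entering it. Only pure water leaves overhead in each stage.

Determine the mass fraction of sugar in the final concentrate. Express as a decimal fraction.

0.841

water in feed = 2040×0.383 = 781.32 kg/min.
After stage 1: water left = (1−0.383)×781.32 = 482.07; stream total = 1740.8 kg/min.
After stage 2: water left = (1−0.505)×482.07 = 238.63; final concentrate = 1497.3 kg/min.
sugar fraction = 1258.7/1497.3 = 0.841.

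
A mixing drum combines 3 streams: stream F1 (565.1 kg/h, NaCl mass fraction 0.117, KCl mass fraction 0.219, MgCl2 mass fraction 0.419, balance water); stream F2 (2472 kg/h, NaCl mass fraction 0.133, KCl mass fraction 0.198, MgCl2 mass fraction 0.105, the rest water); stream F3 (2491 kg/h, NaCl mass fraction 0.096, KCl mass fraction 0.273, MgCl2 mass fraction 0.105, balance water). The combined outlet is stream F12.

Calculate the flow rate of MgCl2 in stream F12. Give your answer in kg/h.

MgCl2 out = MgCl2 in = 565.1×0.419 + 2472×0.105 + 2491×0.105 = 757.89 kg/h.

757.9 kg/h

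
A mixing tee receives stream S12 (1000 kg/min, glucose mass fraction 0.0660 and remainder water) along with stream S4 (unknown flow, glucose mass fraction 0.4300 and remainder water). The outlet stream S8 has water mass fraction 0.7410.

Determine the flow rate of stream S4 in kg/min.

1129 kg/min

Let S4 be the unknown flow. Total out = 1000 + S4.
water balance: 934 + 0.570·S4 = 0.741·(1000 + S4)
(0.570 − 0.741)·S4 = 0.741×1000 − 934 = -193
S4 = -193 / -0.171 = 1128.7 kg/min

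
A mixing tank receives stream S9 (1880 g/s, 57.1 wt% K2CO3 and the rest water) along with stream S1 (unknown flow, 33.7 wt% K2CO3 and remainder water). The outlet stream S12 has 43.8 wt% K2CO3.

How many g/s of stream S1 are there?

2476 g/s

Let S1 be the unknown flow. Total out = 1880 + S1.
K2CO3 balance: 1073.5 + 0.337·S1 = 0.438·(1880 + S1)
(0.337 − 0.438)·S1 = 0.438×1880 − 1073.5 = -250.04
S1 = -250.04 / -0.101 = 2475.6 g/s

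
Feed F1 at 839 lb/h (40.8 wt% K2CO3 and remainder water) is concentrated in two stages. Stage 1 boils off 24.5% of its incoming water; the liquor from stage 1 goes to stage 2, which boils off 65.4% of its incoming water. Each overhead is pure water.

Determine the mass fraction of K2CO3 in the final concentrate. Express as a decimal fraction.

0.725

water in feed = 839×0.592 = 496.69 lb/h.
After stage 1: water left = (1−0.245)×496.69 = 375; stream total = 717.31 lb/h.
After stage 2: water left = (1−0.654)×375 = 129.75; final concentrate = 472.06 lb/h.
K2CO3 fraction = 342.31/472.06 = 0.725.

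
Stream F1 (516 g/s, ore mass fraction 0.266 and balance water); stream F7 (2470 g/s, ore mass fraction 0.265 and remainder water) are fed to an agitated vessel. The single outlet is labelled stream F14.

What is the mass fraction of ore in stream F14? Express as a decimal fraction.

0.265

Total flow out = 516 + 2470 = 2986 g/s.
ore in = 516×0.266 + 2470×0.265 = 791.81 g/s.
ore mass fraction in F14 = 791.81/2986 = 0.265.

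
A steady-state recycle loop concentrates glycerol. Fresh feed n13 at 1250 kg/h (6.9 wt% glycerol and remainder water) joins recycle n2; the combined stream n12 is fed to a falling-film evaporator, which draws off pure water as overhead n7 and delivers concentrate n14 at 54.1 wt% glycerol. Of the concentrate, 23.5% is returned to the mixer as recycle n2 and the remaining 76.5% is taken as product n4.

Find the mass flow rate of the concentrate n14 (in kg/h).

208.4 kg/h

Overall glycerol balance (none leaves overhead): glycerol in fresh feed = glycerol in product, i.e. 1250×0.069 = (1−0.235)·n14·0.541.
n14 = 86.25/(0.541×0.765) = 208.4 kg/h.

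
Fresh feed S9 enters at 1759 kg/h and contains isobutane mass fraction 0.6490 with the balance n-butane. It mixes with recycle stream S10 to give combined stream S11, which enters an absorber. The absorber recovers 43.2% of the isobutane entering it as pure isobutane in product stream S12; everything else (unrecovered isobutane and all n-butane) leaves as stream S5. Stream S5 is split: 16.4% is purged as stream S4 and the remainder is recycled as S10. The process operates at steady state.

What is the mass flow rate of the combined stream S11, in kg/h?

n-butane enters only via S9 and leaves only via the purge: 1759×0.351 = 0.164×(n-butane in S5), and the absorber passes all n-butane, so n-butane in S11 = n-butane in S5 = 3764.7 kg/h.
isobutane in S11: m_A = 1759×0.649 + (1−0.164)·(1−0.432)·m_A, so m_A = 1141.6/0.5252 = 2173.8 kg/h.
S11 = 2173.8 + 3764.7 = 5938.5 kg/h.

5939 kg/h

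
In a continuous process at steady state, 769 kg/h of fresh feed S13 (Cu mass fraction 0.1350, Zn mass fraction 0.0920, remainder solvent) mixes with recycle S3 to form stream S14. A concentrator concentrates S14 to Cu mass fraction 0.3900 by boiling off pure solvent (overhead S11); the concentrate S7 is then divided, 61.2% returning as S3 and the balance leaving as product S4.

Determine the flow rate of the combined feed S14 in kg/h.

1189 kg/h

Overall Cu balance (none leaves overhead): Cu in fresh feed = Cu in product, i.e. 769×0.135 = (1−0.612)·S7·0.390.
S7 = 103.82/(0.390×0.388) = 686.06 kg/h.
Recycle S3 = 0.612×686.06 = 419.87 kg/h.
Combined feed S14 = 769 + 419.87 = 1188.9 kg/h.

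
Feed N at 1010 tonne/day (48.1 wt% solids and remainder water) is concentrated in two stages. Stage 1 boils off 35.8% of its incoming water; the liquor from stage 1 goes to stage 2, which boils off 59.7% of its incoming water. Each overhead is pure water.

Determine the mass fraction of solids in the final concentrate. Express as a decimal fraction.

0.782

water in feed = 1010×0.519 = 524.19 tonne/day.
After stage 1: water left = (1−0.358)×524.19 = 336.53; stream total = 822.34 tonne/day.
After stage 2: water left = (1−0.597)×336.53 = 135.62; final concentrate = 621.43 tonne/day.
solids fraction = 485.81/621.43 = 0.782.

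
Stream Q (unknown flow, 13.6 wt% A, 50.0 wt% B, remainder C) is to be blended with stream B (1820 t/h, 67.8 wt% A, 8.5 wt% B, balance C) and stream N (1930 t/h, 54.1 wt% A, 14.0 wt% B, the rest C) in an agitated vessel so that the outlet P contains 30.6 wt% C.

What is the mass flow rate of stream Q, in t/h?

1733 t/h

Let Q be the unknown flow. Total out = 3750 + Q.
C balance: 1047 + 0.364·Q = 0.306·(3750 + Q)
(0.364 − 0.306)·Q = 0.306×3750 − 1047 = 100.49
Q = 100.49 / 0.058 = 1732.6 t/h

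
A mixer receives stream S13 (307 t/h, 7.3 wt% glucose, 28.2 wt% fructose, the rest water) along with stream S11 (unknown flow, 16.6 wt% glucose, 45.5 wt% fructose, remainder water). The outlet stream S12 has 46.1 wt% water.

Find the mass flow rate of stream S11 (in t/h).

Let S11 be the unknown flow. Total out = 307 + S11.
water balance: 198.02 + 0.379·S11 = 0.461·(307 + S11)
(0.379 − 0.461)·S11 = 0.461×307 − 198.02 = -56.488
S11 = -56.488 / -0.082 = 688.88 t/h

688.9 t/h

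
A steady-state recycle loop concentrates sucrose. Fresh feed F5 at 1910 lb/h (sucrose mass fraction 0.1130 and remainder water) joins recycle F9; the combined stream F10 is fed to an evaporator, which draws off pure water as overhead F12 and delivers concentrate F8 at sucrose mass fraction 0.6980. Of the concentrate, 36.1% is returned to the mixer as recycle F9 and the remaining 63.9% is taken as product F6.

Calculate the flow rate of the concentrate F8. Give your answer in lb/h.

Overall sucrose balance (none leaves overhead): sucrose in fresh feed = sucrose in product, i.e. 1910×0.113 = (1−0.361)·F8·0.698.
F8 = 215.83/(0.698×0.639) = 483.9 lb/h.

483.9 lb/h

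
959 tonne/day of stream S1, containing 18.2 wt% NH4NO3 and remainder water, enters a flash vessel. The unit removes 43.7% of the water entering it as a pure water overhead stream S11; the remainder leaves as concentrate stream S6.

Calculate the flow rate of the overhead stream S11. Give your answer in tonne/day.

342.8 tonne/day

water entering = 959×0.818 = 784.46 tonne/day; overhead removed = 0.437×784.46 = 342.81 tonne/day.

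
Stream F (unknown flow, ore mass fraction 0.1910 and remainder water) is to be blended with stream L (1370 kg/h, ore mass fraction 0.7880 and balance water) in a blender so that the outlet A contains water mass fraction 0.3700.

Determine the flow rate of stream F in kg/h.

493.1 kg/h

Let F be the unknown flow. Total out = 1370 + F.
water balance: 290.44 + 0.809·F = 0.370·(1370 + F)
(0.809 − 0.370)·F = 0.370×1370 − 290.44 = 216.46
F = 216.46 / 0.439 = 493.08 kg/h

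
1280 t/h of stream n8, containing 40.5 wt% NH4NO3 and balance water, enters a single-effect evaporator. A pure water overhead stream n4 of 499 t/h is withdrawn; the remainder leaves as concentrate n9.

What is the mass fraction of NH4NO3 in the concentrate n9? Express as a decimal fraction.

NH4NO3 is not removed: 1280×0.405 = 518.4 t/h of NH4NO3 enters n9.
Concentrate = 1280 − 499 = 781 t/h.
Mass fraction = 518.4/781 = 0.664.

0.664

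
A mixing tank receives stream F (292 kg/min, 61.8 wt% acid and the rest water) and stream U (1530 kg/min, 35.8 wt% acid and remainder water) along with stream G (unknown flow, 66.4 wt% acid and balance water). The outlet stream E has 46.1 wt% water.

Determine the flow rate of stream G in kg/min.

2031 kg/min

Let G be the unknown flow. Total out = 1822 + G.
water balance: 1093.8 + 0.336·G = 0.461·(1822 + G)
(0.336 − 0.461)·G = 0.461×1822 − 1093.8 = -253.86
G = -253.86 / -0.125 = 2030.9 kg/min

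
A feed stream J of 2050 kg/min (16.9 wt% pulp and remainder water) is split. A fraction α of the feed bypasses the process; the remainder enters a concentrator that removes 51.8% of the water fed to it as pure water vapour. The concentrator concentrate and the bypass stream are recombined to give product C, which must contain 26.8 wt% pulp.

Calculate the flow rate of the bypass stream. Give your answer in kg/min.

All 2050×0.169 = 346.45 kg/min of pulp reaches C, so C = 346.45/0.268 = 1292.7 kg/min and vapour = 757.28 kg/min.
The evaporator receives (1−α)·2050 of feed at 0.831 water and removes 0.518 of that water:
0.518×0.831×(1−α)×2050 = 757.28
(1−α) = 757.28/882.44 = 0.8582;  α = 0.1418.
Bypass flow = 0.1418×2050 = 290.77 kg/min.

290.8 kg/min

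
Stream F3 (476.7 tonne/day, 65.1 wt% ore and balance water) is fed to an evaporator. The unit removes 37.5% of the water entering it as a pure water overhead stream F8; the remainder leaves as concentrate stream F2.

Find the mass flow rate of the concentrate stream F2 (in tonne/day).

414.3 tonne/day

water entering = 476.7×0.349 = 166.37 tonne/day; overhead removed = 0.375×166.37 = 62.388 tonne/day.
Concentrate = 476.7 − 62.388 = 414.31 tonne/day.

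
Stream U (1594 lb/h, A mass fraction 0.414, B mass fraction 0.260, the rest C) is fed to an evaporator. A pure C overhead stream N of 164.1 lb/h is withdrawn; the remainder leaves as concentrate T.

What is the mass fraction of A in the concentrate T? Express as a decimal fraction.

A is not removed: 1594×0.414 = 659.92 lb/h of A enters T.
Concentrate = 1594 − 164.1 = 1429.9 lb/h.
Mass fraction = 659.92/1429.9 = 0.462.

0.462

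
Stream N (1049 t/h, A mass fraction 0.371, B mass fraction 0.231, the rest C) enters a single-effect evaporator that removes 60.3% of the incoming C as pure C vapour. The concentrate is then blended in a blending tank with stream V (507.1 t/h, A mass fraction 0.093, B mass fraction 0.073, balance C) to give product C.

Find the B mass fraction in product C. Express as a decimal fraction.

Vapour removed = 0.603×0.398×1049 = 251.75 t/h; concentrate = 797.25 t/h.
B reaching the mixer = 242.32 (from concentrate) + 507.1×0.073 = 279.34 t/h.
Product flow = 797.25 + 507.1 = 1304.3 t/h; B fraction = 0.214.

0.214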